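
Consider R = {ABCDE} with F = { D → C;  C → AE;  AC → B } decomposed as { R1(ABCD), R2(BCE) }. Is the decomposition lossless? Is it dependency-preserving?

Lossless test: (BC)⁺ = {ABCE}, which contains all of one fragment — lossless.
Dependency preservation: C → AE is not contained in any single fragment, but the restricted closure of its left-hand side across the fragments still reaches the right-hand side; the remaining FDs each lie inside some fragment. All dependencies are preserved.

lossless and dependency-preserving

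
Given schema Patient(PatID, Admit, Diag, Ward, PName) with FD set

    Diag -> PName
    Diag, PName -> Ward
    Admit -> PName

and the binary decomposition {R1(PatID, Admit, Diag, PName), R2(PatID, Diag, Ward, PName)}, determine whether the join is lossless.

Common attributes: R1 ∩ R2 = {PatID, Diag, PName}.
Closure of {PatID, Diag, PName}: Diag, PName → Ward applies, adding Ward. So (PatID, Diag, PName)⁺ = {PatID, Diag, Ward, PName}.
This closure contains every attribute of R2, so R1 ∩ R2 → R2. The join is lossless.

Yes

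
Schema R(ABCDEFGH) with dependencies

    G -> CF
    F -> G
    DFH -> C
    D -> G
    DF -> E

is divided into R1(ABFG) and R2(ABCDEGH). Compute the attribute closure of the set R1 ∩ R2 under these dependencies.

R1 ∩ R2 = {ABG}.
G → CF applies, adding CF
Closure: {ABCFG}.

ABCFG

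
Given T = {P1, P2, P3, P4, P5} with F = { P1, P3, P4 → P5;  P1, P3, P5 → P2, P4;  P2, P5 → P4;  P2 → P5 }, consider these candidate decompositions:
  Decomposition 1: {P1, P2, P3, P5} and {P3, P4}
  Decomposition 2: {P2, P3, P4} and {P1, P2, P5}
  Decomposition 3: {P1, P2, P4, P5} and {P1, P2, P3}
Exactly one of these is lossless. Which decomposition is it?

Decomposition 1: common = {P3}, closure = {P3} → lossy.
Decomposition 2: common = {P2}, closure = {P2, P4, P5} → lossy.
Decomposition 3: common = {P1, P2}, closure = {P1, P2, P4, P5} → lossless.

Decomposition 3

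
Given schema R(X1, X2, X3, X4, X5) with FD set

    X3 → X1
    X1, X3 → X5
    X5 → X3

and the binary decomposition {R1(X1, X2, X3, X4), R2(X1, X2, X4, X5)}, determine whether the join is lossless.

No

Common attributes: R1 ∩ R2 = {X1, X2, X4}.
No dependency enlarges {X1, X2, X4}, so (X1, X2, X4)⁺ = {X1, X2, X4}.
The closure contains neither all of R1 = {X1, X2, X3, X4} nor all of R2 = {X1, X2, X4, X5}, so the common attributes are not a superkey of either fragment. The join is lossy.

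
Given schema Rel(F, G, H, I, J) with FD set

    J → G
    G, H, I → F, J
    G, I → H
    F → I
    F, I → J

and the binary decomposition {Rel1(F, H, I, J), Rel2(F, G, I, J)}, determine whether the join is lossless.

Common attributes: Rel1 ∩ Rel2 = {F, I, J}.
Closure of {F, I, J}: J → G applies, adding G; G, I → H applies, adding H. So (F, I, J)⁺ = {F, G, H, I, J}.
This closure contains every attribute of Rel1, so Rel1 ∩ Rel2 → Rel1. The join is lossless.

Yes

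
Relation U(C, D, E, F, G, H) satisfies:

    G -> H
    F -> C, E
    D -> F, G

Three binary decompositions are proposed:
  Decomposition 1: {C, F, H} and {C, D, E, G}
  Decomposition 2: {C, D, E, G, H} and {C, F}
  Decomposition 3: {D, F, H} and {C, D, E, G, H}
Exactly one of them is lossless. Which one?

Decomposition 1: common = {C}, closure = {C} → lossy.
Decomposition 2: common = {C}, closure = {C} → lossy.
Decomposition 3: common = {D, H}, closure = {C, D, E, F, G, H} → lossless.

Decomposition 3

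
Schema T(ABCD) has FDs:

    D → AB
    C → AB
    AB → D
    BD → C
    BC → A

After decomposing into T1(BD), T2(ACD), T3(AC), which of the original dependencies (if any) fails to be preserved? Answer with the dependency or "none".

AB → D

Check AB → D: no single fragment contains all of {ABD}, and the restricted closure of {AB} across the fragments never reaches {D}.
D → AB is preserved.
C → AB is preserved.
BD → C is preserved.
BC → A is preserved.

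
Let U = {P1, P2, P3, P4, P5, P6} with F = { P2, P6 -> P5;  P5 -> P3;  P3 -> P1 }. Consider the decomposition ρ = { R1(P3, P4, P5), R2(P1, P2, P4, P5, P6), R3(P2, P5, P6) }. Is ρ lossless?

Yes

Chase test. Columns are P1, P2, P3, P4, P5, P6; row i has aⱼ where attribute j ∈ Ri, else bᵢⱼ.
Initial tableau (one row per fragment):
  row 1: b11 b12 a3 a4 a5 b16
  row 2: a1 a2 b23 a4 a5 a6
  row 3: b31 a2 b33 b34 a5 a6
Rows 1 and 2 agree on P5; apply P5→P3 and equate their P3 entries.
Rows 1 and 3 agree on P5; apply P5→P3 and equate their P3 entries.
Rows 1 and 2 agree on P3; apply P3→P1 and equate their P1 entries.
Rows 1 and 3 agree on P3; apply P3→P1 and equate their P1 entries.
Row 2 is now all distinguished symbols — the join is lossless.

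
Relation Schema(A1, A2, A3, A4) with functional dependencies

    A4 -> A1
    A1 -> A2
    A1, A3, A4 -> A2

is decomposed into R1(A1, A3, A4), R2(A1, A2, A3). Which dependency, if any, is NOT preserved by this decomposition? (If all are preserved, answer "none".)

none

A4 → A1 lies within R1.
A1 → A2 lies within R2.
A1, A3, A4 → A2: restricted closure across fragments reaches A2.
Every dependency is enforceable on the fragments, so the decomposition is dependency-preserving.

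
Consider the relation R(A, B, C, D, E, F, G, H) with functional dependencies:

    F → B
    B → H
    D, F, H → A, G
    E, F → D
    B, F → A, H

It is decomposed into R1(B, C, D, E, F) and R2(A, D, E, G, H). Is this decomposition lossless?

Common attributes: R1 ∩ R2 = {D, E}.
No dependency enlarges {D, E}, so (D, E)⁺ = {D, E}.
The closure contains neither all of R1 = {B, C, D, E, F} nor all of R2 = {A, D, E, G, H}, so the common attributes are not a superkey of either fragment. The join is lossy.

No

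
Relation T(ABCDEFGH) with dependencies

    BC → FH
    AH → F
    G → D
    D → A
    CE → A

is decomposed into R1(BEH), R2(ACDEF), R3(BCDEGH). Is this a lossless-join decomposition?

No

Chase test. Columns are ABCDEFGH; row i has aⱼ where attribute j ∈ Ri, else bᵢⱼ.
Initial tableau (one row per fragment):
  row 1: b11 a2 b13 b14 a5 b16 b17 a8
  row 2: a1 b22 a3 a4 a5 a6 b27 b28
  row 3: b31 a2 a3 a4 a5 b36 a7 a8
Rows 2 and 3 agree on D; apply D→A and equate their A entries.
No row becomes fully distinguished — the join is lossy.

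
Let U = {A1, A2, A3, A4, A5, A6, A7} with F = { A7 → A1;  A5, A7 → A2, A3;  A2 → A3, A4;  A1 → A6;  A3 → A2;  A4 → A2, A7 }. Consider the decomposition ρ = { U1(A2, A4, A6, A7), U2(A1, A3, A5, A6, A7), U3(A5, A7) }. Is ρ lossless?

Chase test. Columns are A1, A2, A3, A4, A5, A6, A7; row i has aⱼ where attribute j ∈ Ui, else bᵢⱼ.
Initial tableau (one row per fragment):
  row 1: b11 a2 b13 a4 b15 a6 a7
  row 2: a1 b22 a3 b24 a5 a6 a7
  row 3: b31 b32 b33 b34 a5 b36 a7
Rows 1 and 2 agree on A7; apply A7→A1 and equate their A1 entries.
Rows 1 and 3 agree on A7; apply A7→A1 and equate their A1 entries.
Rows 2 and 3 agree on A5, A7; apply A5, A7→A2, A3 and equate their A2, A3 entries.
Rows 2 and 3 agree on A2; apply A2→A3, A4 and equate their A3, A4 entries.
Rows 1 and 3 agree on A1; apply A1→A6 and equate their A6 entries.
No row becomes fully distinguished — the join is lossy.

No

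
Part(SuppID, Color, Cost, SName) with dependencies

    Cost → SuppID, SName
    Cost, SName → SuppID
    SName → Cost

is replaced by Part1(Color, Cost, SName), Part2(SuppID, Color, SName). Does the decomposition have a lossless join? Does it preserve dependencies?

lossless and dependency-preserving

Lossless test: (Color, SName)⁺ = {SuppID, Color, Cost, SName}, which contains all of one fragment — lossless.
Dependency preservation: Cost → SuppID, SName; Cost, SName → SuppID are not contained in any single fragment, but the restricted closure of each left-hand side across the fragments still reaches the right-hand side; the remaining FDs each lie inside some fragment. All dependencies are preserved.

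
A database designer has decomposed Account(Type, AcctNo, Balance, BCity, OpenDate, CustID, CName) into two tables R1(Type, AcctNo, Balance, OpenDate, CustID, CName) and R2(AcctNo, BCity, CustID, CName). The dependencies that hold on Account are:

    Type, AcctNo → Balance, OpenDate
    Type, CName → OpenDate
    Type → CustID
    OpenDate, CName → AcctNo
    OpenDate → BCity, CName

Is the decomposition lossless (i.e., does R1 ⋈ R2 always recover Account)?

No

Common attributes: R1 ∩ R2 = {AcctNo, CustID, CName}.
No dependency enlarges {AcctNo, CustID, CName}, so (AcctNo, CustID, CName)⁺ = {AcctNo, CustID, CName}.
The closure contains neither all of R1 = {Type, AcctNo, Balance, OpenDate, CustID, CName} nor all of R2 = {AcctNo, BCity, CustID, CName}, so the common attributes are not a superkey of either fragment. The join is lossy.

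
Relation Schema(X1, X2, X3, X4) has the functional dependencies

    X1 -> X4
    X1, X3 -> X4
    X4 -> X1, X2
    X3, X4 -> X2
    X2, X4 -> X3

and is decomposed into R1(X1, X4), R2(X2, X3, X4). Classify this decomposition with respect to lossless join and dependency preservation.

lossless and dependency-preserving

Lossless test: (X4)⁺ = {X1, X2, X3, X4}, which contains all of one fragment — lossless.
Dependency preservation: X1, X3 → X4; X4 → X1, X2 are not contained in any single fragment, but the restricted closure of each left-hand side across the fragments still reaches the right-hand side; the remaining FDs each lie inside some fragment. All dependencies are preserved.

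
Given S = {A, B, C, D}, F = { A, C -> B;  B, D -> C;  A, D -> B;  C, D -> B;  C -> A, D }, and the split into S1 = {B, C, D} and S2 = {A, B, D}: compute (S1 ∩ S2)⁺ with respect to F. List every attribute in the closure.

S1 ∩ S2 = {B, D}.
B, D → C applies, adding C
C → A, D applies, adding A
Closure: {A, B, C, D}.

A, B, C, D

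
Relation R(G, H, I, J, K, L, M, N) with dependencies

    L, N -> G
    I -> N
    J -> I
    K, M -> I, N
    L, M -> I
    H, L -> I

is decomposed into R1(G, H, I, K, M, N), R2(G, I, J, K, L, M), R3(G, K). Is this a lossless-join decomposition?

No

Chase test. Columns are G, H, I, J, K, L, M, N; row i has aⱼ where attribute j ∈ Ri, else bᵢⱼ.
Initial tableau (one row per fragment):
  row 1: a1 a2 a3 b14 a5 b16 a7 a8
  row 2: a1 b22 a3 a4 a5 a6 a7 b28
  row 3: a1 b32 b33 b34 a5 b36 b37 b38
Rows 1 and 2 agree on I; apply I→N and equate their N entries.
No row becomes fully distinguished — the join is lossy.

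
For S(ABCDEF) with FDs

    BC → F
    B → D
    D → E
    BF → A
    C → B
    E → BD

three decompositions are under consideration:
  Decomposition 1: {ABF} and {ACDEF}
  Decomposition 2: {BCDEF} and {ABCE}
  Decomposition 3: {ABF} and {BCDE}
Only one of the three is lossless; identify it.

Decomposition 1: common = {AF}, closure = {AF} → lossy.
Decomposition 2: common = {BCE}, closure = {ABCDEF} → lossless.
Decomposition 3: common = {B}, closure = {BDE} → lossy.

Decomposition 2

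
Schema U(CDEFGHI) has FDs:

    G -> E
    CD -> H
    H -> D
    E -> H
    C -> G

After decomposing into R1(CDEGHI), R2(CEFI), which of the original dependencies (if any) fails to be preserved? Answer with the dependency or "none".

none

G → E lies within R1.
CD → H lies within R1.
H → D lies within R1.
E → H lies within R1.
C → G lies within R1.
Every dependency is enforceable on the fragments, so the decomposition is dependency-preserving.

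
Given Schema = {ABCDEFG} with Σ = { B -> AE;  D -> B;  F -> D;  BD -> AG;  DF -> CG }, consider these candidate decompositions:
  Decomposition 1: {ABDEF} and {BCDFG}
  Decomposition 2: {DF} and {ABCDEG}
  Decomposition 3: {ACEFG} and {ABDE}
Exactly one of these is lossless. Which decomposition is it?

Decomposition 1

Decomposition 1: common = {BDF}, closure = {ABCDEFG} → lossless.
Decomposition 2: common = {D}, closure = {ABDEG} → lossy.
Decomposition 3: common = {AE}, closure = {AE} → lossy.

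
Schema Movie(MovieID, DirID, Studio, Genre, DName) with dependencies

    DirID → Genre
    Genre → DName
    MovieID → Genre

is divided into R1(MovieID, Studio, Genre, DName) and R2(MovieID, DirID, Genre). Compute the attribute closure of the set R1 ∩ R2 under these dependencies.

R1 ∩ R2 = {MovieID, Genre}.
Genre → DName applies, adding DName
Closure: {MovieID, Genre, DName}.

MovieID, Genre, DName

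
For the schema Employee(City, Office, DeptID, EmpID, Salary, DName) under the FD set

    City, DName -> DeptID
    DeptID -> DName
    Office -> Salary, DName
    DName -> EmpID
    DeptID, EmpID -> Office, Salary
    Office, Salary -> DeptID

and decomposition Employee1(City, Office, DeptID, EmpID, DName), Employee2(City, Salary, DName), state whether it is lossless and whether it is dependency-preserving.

lossless but not dependency-preserving

Lossless test: (City, DName)⁺ = {City, Office, DeptID, EmpID, Salary, DName}, which contains all of one fragment — lossless.
Dependency preservation: the restricted closure of {Office} across the fragments never reaches {Salary, DName}, so Office → Salary, DName cannot be enforced without a join — not preserved.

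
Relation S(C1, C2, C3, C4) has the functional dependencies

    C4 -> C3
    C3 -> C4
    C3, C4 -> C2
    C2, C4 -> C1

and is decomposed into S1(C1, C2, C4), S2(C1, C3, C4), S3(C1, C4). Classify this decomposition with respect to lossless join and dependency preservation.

Lossless test (chase): Rows 1 and 2 agree on C4; apply C4→C3 and equate their C3 entries. Rows 1 and 3 agree on C4; apply C4→C3 and equate their C3 entries. Rows 1 and 2 agree on C3, C4; apply C3, C4→C2 and equate their C2 entries. Rows 1 and 3 agree on C3, C4; apply C3, C4→C2 and equate their C2 entries. Row 1 is now all distinguished symbols — the join is lossless.
Dependency preservation: C3, C4 → C2 is not contained in any single fragment, but the restricted closure of its left-hand side across the fragments still reaches the right-hand side; the remaining FDs each lie inside some fragment. All dependencies are preserved.

lossless and dependency-preserving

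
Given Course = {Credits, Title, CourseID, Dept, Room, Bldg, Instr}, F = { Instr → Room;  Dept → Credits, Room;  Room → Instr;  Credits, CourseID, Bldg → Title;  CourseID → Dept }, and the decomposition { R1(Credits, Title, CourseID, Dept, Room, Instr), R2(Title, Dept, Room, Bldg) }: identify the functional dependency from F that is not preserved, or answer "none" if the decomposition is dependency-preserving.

Check Credits, CourseID, Bldg → Title: no single fragment contains all of {Credits, Title, CourseID, Bldg}, and the restricted closure of {Credits, CourseID, Bldg} across the fragments never reaches {Title}.
Instr → Room is preserved.
Dept → Credits, Room is preserved.
Room → Instr is preserved.
CourseID → Dept is preserved.

Credits, CourseID, Bldg → Title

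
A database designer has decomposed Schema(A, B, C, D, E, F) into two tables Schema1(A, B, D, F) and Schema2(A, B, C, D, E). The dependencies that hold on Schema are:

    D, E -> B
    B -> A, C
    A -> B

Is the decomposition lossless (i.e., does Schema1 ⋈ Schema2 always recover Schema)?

Common attributes: Schema1 ∩ Schema2 = {A, B, D}.
Closure of {A, B, D}: B → A, C applies, adding C. So (A, B, D)⁺ = {A, B, C, D}.
The closure contains neither all of Schema1 = {A, B, D, F} nor all of Schema2 = {A, B, C, D, E}, so the common attributes are not a superkey of either fragment. The join is lossy.

No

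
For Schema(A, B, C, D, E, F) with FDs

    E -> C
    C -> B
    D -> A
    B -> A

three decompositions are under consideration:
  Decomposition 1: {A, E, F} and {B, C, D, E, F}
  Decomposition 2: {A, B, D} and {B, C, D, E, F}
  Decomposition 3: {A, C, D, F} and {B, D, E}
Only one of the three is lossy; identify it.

Decomposition 3

Decomposition 1: common = {E, F}, closure = {A, B, C, E, F} → lossless.
Decomposition 2: common = {B, D}, closure = {A, B, D} → lossless.
Decomposition 3: common = {D}, closure = {A, D} → lossy.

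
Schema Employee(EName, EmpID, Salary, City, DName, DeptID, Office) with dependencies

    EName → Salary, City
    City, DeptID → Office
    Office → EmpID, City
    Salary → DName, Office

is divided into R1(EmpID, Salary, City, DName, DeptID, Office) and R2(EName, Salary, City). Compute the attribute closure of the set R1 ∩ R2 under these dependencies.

R1 ∩ R2 = {Salary, City}.
Salary → DName, Office applies, adding DName, Office
Office → EmpID, City applies, adding EmpID
Closure: {EmpID, Salary, City, DName, Office}.

EmpID, Salary, City, DName, Office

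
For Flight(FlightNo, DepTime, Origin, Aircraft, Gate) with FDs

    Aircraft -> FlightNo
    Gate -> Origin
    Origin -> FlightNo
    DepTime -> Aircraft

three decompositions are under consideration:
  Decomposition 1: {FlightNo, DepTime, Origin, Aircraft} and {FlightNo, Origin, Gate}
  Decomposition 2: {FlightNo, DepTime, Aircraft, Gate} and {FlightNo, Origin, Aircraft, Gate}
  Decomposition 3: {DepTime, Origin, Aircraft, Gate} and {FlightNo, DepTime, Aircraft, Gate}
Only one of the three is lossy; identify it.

Decomposition 1: common = {FlightNo, Origin}, closure = {FlightNo, Origin} → lossy.
Decomposition 2: common = {FlightNo, Aircraft, Gate}, closure = {FlightNo, Origin, Aircraft, Gate} → lossless.
Decomposition 3: common = {DepTime, Aircraft, Gate}, closure = {FlightNo, DepTime, Origin, Aircraft, Gate} → lossless.

Decomposition 1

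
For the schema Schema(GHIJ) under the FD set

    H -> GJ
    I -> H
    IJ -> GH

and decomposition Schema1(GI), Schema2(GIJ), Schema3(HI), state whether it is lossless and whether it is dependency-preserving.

Lossless test (chase): Rows 1 and 2 agree on I; apply I→H and equate their H entries. Rows 1 and 3 agree on I; apply I→H and equate their H entries. Rows 1 and 2 agree on H; apply H→GJ and equate their GJ entries. Rows 1 and 3 agree on H; apply H→GJ and equate their GJ entries. Row 1 is now all distinguished symbols — the join is lossless.
Dependency preservation: the restricted closure of {H} across the fragments never reaches {GJ}, so H → GJ cannot be enforced without a join — not preserved.

lossless but not dependency-preserving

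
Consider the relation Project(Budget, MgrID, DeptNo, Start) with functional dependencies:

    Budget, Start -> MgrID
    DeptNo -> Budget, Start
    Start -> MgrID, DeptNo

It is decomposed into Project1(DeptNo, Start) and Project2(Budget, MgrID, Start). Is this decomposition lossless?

Common attributes: Project1 ∩ Project2 = {Start}.
Closure of {Start}: Start → MgrID, DeptNo applies, adding MgrID, DeptNo; DeptNo → Budget, Start applies, adding Budget. So (Start)⁺ = {Budget, MgrID, DeptNo, Start}.
This closure contains every attribute of Project1, so Project1 ∩ Project2 → Project1. The join is lossless.

Yes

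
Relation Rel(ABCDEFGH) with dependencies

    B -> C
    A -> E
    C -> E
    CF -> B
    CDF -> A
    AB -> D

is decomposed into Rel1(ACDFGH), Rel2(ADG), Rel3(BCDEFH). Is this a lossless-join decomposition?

Chase test. Columns are ABCDEFGH; row i has aⱼ where attribute j ∈ Reli, else bᵢⱼ.
Initial tableau (one row per fragment):
  row 1: a1 b12 a3 a4 b15 a6 a7 a8
  row 2: a1 b22 b23 a4 b25 b26 a7 b28
  row 3: b31 a2 a3 a4 a5 a6 b37 a8
Rows 1 and 2 agree on A; apply A→E and equate their E entries.
Rows 1 and 3 agree on C; apply C→E and equate their E entries.
Rows 1 and 3 agree on CF; apply CF→B and equate their B entries.
Rows 1 and 3 agree on CDF; apply CDF→A and equate their A entries.
Row 1 is now all distinguished symbols — the join is lossless.

Yes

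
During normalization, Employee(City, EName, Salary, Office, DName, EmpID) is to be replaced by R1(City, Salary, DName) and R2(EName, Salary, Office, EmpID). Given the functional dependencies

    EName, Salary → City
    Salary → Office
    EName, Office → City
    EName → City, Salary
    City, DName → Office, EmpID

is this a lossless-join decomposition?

Common attributes: R1 ∩ R2 = {Salary}.
Closure of {Salary}: Salary → Office applies, adding Office. So (Salary)⁺ = {Salary, Office}.
The closure contains neither all of R1 = {City, Salary, DName} nor all of R2 = {EName, Salary, Office, EmpID}, so the common attributes are not a superkey of either fragment. The join is lossy.

No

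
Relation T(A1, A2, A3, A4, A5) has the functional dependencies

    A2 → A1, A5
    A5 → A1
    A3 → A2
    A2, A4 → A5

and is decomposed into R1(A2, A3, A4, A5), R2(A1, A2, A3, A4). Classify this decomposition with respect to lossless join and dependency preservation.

lossless but not dependency-preserving

Lossless test: (A2, A3, A4)⁺ = {A1, A2, A3, A4, A5}, which contains all of one fragment — lossless.
Dependency preservation: the restricted closure of {A5} across the fragments never reaches {A1}, so A5 → A1 cannot be enforced without a join — not preserved.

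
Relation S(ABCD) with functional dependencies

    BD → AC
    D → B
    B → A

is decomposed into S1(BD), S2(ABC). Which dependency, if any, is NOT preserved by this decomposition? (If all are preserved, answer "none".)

Check BD → AC: no single fragment contains all of {ABCD}, and the restricted closure of {BD} across the fragments never reaches {AC}.
D → B is preserved.
B → A is preserved.

BD → AC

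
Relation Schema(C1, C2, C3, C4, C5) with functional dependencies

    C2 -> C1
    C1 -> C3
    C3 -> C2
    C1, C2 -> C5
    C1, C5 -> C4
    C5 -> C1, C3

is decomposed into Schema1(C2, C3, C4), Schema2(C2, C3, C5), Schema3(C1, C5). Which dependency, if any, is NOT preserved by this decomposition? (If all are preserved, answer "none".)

C2 → C1: restricted closure across fragments reaches C1.
C1 → C3: restricted closure across fragments reaches C3.
C3 → C2 lies within Schema1.
C1, C2 → C5: restricted closure across fragments reaches C5.
C1, C5 → C4: restricted closure across fragments reaches C4.
C5 → C1, C3: restricted closure across fragments reaches C1, C3.
Every dependency is enforceable on the fragments, so the decomposition is dependency-preserving.

none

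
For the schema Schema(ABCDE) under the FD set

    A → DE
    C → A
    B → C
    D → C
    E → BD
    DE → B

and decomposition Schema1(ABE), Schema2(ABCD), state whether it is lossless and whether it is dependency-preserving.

lossless and dependency-preserving

Lossless test: (AB)⁺ = {ABCDE}, which contains all of one fragment — lossless.
Dependency preservation: A → DE; E → BD; DE → B are not contained in any single fragment, but the restricted closure of each left-hand side across the fragments still reaches the right-hand side; the remaining FDs each lie inside some fragment. All dependencies are preserved.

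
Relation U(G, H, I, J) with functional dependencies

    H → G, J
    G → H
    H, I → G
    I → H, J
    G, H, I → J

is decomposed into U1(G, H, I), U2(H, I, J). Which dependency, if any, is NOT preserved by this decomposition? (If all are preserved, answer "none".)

H → G, J: restricted closure across fragments reaches G, J.
G → H lies within U1.
H, I → G lies within U1.
I → H, J lies within U2.
G, H, I → J: restricted closure across fragments reaches J.
Every dependency is enforceable on the fragments, so the decomposition is dependency-preserving.

none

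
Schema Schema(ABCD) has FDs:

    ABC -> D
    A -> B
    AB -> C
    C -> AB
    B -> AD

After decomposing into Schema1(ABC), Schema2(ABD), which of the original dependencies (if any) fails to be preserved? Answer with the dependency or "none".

ABC → D: restricted closure across fragments reaches D.
A → B lies within Schema1.
AB → C lies within Schema1.
C → AB lies within Schema1.
B → AD lies within Schema2.
Every dependency is enforceable on the fragments, so the decomposition is dependency-preserving.

none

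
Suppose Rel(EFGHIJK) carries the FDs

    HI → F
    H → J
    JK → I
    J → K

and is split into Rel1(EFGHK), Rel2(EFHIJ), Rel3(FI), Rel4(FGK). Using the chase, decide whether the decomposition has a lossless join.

Yes

Chase test. Columns are EFGHIJK; row i has aⱼ where attribute j ∈ Reli, else bᵢⱼ.
Initial tableau (one row per fragment):
  row 1: a1 a2 a3 a4 b15 b16 a7
  row 2: a1 a2 b23 a4 a5 a6 b27
  row 3: b31 a2 b33 b34 a5 b36 b37
  row 4: b41 a2 a3 b44 b45 b46 a7
Rows 1 and 2 agree on H; apply H→J and equate their J entries.
Rows 1 and 2 agree on J; apply J→K and equate their K entries.
Rows 1 and 2 agree on JK; apply JK→I and equate their I entries.
Row 1 is now all distinguished symbols — the join is lossless.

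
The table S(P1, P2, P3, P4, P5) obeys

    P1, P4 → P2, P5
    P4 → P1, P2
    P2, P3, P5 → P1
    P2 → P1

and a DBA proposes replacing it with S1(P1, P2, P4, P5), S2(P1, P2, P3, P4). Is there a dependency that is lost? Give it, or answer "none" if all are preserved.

P1, P4 → P2, P5 lies within S1.
P4 → P1, P2 lies within S1.
P2, P3, P5 → P1: restricted closure across fragments reaches P1.
P2 → P1 lies within S1.
Every dependency is enforceable on the fragments, so the decomposition is dependency-preserving.

none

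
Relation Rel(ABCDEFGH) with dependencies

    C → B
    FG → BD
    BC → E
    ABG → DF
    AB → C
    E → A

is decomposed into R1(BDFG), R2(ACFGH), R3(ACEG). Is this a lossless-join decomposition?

Chase test. Columns are ABCDEFGH; row i has aⱼ where attribute j ∈ Ri, else bᵢⱼ.
Initial tableau (one row per fragment):
  row 1: b11 a2 b13 a4 b15 a6 a7 b18
  row 2: a1 b22 a3 b24 b25 a6 a7 a8
  row 3: a1 b32 a3 b34 a5 b36 a7 b38
Rows 2 and 3 agree on C; apply C→B and equate their B entries.
Rows 1 and 2 agree on FG; apply FG→BD and equate their BD entries.
Rows 2 and 3 agree on BC; apply BC→E and equate their E entries.
Rows 2 and 3 agree on ABG; apply ABG→DF and equate their DF entries.
Row 2 is now all distinguished symbols — the join is lossless.

Yes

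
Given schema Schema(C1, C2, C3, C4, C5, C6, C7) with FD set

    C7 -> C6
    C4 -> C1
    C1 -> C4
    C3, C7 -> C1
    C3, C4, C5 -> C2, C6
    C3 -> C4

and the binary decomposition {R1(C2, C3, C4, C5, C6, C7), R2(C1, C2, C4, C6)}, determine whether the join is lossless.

Yes

Common attributes: R1 ∩ R2 = {C2, C4, C6}.
Closure of {C2, C4, C6}: C4 → C1 applies, adding C1. So (C2, C4, C6)⁺ = {C1, C2, C4, C6}.
This closure contains every attribute of R2, so R1 ∩ R2 → R2. The join is lossless.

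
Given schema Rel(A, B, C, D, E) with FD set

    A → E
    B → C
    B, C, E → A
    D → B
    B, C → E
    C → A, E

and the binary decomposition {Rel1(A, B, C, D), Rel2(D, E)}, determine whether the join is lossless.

Common attributes: Rel1 ∩ Rel2 = {D}.
Closure of {D}: D → B applies, adding B; B → C applies, adding C; B, C → E applies, adding E; C → A, E applies, adding A. So (D)⁺ = {A, B, C, D, E}.
This closure contains every attribute of Rel1, so Rel1 ∩ Rel2 → Rel1. The join is lossless.

Yes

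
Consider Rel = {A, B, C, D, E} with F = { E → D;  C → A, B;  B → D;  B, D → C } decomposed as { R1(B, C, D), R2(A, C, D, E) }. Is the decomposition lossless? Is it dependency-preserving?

lossless and dependency-preserving

Lossless test: (C, D)⁺ = {A, B, C, D}, which contains all of one fragment — lossless.
Dependency preservation: C → A, B is not contained in any single fragment, but the restricted closure of its left-hand side across the fragments still reaches the right-hand side; the remaining FDs each lie inside some fragment. All dependencies are preserved.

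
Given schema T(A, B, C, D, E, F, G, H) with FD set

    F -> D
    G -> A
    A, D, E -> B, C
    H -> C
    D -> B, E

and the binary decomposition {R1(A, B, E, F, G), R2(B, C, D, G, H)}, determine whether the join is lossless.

No

Common attributes: R1 ∩ R2 = {B, G}.
Closure of {B, G}: G → A applies, adding A. So (B, G)⁺ = {A, B, G}.
The closure contains neither all of R1 = {A, B, E, F, G} nor all of R2 = {B, C, D, G, H}, so the common attributes are not a superkey of either fragment. The join is lossy.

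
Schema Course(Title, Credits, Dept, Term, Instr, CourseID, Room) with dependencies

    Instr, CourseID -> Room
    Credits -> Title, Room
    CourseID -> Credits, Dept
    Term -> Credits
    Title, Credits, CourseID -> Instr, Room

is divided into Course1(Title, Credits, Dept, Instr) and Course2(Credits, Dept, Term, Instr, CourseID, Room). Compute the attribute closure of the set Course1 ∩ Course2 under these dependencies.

Course1 ∩ Course2 = {Credits, Dept, Instr}.
Credits → Title, Room applies, adding Title, Room
Closure: {Title, Credits, Dept, Instr, Room}.

Title, Credits, Dept, Instr, Room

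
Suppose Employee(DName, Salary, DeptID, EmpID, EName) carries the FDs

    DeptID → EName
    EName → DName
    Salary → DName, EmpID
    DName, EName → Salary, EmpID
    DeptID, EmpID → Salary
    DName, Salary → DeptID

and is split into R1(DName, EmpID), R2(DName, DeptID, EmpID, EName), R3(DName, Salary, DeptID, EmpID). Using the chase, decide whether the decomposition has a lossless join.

Yes

Chase test. Columns are DName, Salary, DeptID, EmpID, EName; row i has aⱼ where attribute j ∈ Ri, else bᵢⱼ.
Initial tableau (one row per fragment):
  row 1: a1 b12 b13 a4 b15
  row 2: a1 b22 a3 a4 a5
  row 3: a1 a2 a3 a4 b35
Rows 2 and 3 agree on DeptID; apply DeptID→EName and equate their EName entries.
Rows 2 and 3 agree on DName, EName; apply DName, EName→Salary, EmpID and equate their Salary, EmpID entries.
Row 2 is now all distinguished symbols — the join is lossless.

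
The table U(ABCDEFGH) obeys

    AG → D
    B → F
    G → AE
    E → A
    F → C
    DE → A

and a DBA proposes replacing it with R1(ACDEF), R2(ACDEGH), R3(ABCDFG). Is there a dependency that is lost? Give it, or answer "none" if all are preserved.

AG → D lies within R2.
B → F lies within R3.
G → AE lies within R2.
E → A lies within R1.
F → C lies within R1.
DE → A lies within R1.
Every dependency is enforceable on the fragments, so the decomposition is dependency-preserving.

none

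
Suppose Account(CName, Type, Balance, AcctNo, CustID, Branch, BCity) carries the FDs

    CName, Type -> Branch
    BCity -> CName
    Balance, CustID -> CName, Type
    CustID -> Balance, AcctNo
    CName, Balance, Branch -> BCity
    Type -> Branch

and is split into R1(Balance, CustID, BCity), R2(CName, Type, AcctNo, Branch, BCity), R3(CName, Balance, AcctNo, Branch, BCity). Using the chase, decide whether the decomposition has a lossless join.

Chase test. Columns are CName, Type, Balance, AcctNo, CustID, Branch, BCity; row i has aⱼ where attribute j ∈ Ri, else bᵢⱼ.
Initial tableau (one row per fragment):
  row 1: b11 b12 a3 b14 a5 b16 a7
  row 2: a1 a2 b23 a4 b25 a6 a7
  row 3: a1 b32 a3 a4 b35 a6 a7
Rows 1 and 2 agree on BCity; apply BCity→CName and equate their CName entries.
No row becomes fully distinguished — the join is lossy.

No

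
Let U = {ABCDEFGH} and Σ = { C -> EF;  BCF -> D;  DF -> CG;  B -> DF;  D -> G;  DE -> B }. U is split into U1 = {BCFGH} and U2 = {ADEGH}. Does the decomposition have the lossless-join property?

Common attributes: U1 ∩ U2 = {GH}.
No dependency enlarges {GH}, so (GH)⁺ = {GH}.
The closure contains neither all of U1 = {BCFGH} nor all of U2 = {ADEGH}, so the common attributes are not a superkey of either fragment. The join is lossy.

No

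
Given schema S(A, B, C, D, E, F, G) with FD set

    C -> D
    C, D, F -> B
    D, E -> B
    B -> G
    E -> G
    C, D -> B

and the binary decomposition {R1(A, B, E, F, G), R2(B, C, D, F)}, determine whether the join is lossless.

Common attributes: R1 ∩ R2 = {B, F}.
Closure of {B, F}: B → G applies, adding G. So (B, F)⁺ = {B, F, G}.
The closure contains neither all of R1 = {A, B, E, F, G} nor all of R2 = {B, C, D, F}, so the common attributes are not a superkey of either fragment. The join is lossy.

No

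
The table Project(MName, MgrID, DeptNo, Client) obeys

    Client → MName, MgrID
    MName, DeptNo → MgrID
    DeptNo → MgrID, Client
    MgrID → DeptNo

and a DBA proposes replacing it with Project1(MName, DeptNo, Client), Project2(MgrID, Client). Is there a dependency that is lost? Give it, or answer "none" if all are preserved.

Client → MName, MgrID: restricted closure across fragments reaches MName, MgrID.
MName, DeptNo → MgrID: restricted closure across fragments reaches MgrID.
DeptNo → MgrID, Client: restricted closure across fragments reaches MgrID, Client.
MgrID → DeptNo: restricted closure across fragments reaches DeptNo.
Every dependency is enforceable on the fragments, so the decomposition is dependency-preserving.

none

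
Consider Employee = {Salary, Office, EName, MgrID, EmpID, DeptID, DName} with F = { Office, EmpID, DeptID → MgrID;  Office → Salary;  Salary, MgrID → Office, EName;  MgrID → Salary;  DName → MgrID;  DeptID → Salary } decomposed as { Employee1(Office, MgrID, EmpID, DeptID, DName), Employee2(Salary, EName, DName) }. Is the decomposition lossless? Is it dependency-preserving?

lossless but not dependency-preserving

Lossless test: (DName)⁺ = {Salary, Office, EName, MgrID, DName}, which contains all of one fragment — lossless.
Dependency preservation: the restricted closure of {Office} across the fragments never reaches {Salary}, so Office → Salary cannot be enforced without a join — not preserved.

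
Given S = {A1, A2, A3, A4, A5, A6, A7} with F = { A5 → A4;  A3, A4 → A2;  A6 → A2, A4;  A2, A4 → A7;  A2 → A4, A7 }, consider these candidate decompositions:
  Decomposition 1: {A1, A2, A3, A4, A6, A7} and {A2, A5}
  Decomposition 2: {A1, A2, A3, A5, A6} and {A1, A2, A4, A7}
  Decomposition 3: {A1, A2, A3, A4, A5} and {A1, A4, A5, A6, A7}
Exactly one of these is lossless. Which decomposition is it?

Decomposition 2

Decomposition 1: common = {A2}, closure = {A2, A4, A7} → lossy.
Decomposition 2: common = {A1, A2}, closure = {A1, A2, A4, A7} → lossless.
Decomposition 3: common = {A1, A4, A5}, closure = {A1, A4, A5} → lossy.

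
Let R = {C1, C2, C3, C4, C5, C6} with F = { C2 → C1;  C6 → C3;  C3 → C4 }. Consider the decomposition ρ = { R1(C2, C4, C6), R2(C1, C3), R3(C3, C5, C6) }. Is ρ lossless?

Chase test. Columns are C1, C2, C3, C4, C5, C6; row i has aⱼ where attribute j ∈ Ri, else bᵢⱼ.
Initial tableau (one row per fragment):
  row 1: b11 a2 b13 a4 b15 a6
  row 2: a1 b22 a3 b24 b25 b26
  row 3: b31 b32 a3 b34 a5 a6
Rows 1 and 3 agree on C6; apply C6→C3 and equate their C3 entries.
Rows 1 and 2 agree on C3; apply C3→C4 and equate their C4 entries.
Rows 1 and 3 agree on C3; apply C3→C4 and equate their C4 entries.
No row becomes fully distinguished — the join is lossy.

No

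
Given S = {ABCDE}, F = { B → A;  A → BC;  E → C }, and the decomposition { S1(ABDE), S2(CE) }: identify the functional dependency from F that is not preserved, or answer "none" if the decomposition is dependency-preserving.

A → BC

Check A → BC: no single fragment contains all of {ABC}, and the restricted closure of {A} across the fragments never reaches {BC}.
B → A is preserved.
E → C is preserved.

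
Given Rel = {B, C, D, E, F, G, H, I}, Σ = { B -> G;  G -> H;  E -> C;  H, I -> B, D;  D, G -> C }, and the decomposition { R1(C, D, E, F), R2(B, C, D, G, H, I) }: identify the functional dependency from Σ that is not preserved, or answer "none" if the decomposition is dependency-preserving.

none

B → G lies within R2.
G → H lies within R2.
E → C lies within R1.
H, I → B, D lies within R2.
D, G → C lies within R2.
Every dependency is enforceable on the fragments, so the decomposition is dependency-preserving.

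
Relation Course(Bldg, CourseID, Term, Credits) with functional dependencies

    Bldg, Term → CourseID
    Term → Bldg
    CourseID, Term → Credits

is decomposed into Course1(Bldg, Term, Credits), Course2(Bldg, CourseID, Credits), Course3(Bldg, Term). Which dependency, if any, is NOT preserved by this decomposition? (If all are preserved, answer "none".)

Check Bldg, Term → CourseID: no single fragment contains all of {Bldg, CourseID, Term}, and the restricted closure of {Bldg, Term} across the fragments never reaches {CourseID}.
Term → Bldg is preserved.
CourseID, Term → Credits is preserved.

Bldg, Term → CourseID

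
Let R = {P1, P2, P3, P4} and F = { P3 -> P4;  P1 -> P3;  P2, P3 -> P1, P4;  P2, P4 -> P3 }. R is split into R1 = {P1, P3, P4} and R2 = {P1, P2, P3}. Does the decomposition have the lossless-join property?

Yes

Common attributes: R1 ∩ R2 = {P1, P3}.
Closure of {P1, P3}: P3 → P4 applies, adding P4. So (P1, P3)⁺ = {P1, P3, P4}.
This closure contains every attribute of R1, so R1 ∩ R2 → R1. The join is lossless.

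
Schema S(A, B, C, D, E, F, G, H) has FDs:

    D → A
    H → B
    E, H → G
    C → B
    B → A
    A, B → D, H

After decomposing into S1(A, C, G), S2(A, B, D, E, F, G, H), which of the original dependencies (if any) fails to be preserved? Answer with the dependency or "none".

Check C → B: no single fragment contains all of {B, C}, and the restricted closure of {C} across the fragments never reaches {B}.
D → A is preserved.
H → B is preserved.
E, H → G is preserved.
B → A is preserved.
A, B → D, H is preserved.

C → B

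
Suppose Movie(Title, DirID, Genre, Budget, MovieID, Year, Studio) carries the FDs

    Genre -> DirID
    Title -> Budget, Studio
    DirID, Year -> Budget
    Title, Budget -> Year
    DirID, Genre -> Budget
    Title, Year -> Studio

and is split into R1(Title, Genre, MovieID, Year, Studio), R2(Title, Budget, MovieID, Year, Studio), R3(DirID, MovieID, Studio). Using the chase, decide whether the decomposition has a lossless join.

Chase test. Columns are Title, DirID, Genre, Budget, MovieID, Year, Studio; row i has aⱼ where attribute j ∈ Ri, else bᵢⱼ.
Initial tableau (one row per fragment):
  row 1: a1 b12 a3 b14 a5 a6 a7
  row 2: a1 b22 b23 a4 a5 a6 a7
  row 3: b31 a2 b33 b34 a5 b36 a7
Rows 1 and 2 agree on Title; apply Title→Budget, Studio and equate their Budget, Studio entries.
No row becomes fully distinguished — the join is lossy.

No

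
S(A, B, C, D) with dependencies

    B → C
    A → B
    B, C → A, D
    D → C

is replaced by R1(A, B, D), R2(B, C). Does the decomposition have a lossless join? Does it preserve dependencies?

lossless but not dependency-preserving

Lossless test: (B)⁺ = {A, B, C, D}, which contains all of one fragment — lossless.
Dependency preservation: the restricted closure of {D} across the fragments never reaches {C}, so D → C cannot be enforced without a join — not preserved.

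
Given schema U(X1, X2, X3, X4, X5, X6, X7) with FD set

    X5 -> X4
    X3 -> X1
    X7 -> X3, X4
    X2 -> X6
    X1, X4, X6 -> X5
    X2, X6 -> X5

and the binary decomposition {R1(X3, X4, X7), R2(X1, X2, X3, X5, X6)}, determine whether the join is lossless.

Common attributes: R1 ∩ R2 = {X3}.
Closure of {X3}: X3 → X1 applies, adding X1. So (X3)⁺ = {X1, X3}.
The closure contains neither all of R1 = {X3, X4, X7} nor all of R2 = {X1, X2, X3, X5, X6}, so the common attributes are not a superkey of either fragment. The join is lossy.

No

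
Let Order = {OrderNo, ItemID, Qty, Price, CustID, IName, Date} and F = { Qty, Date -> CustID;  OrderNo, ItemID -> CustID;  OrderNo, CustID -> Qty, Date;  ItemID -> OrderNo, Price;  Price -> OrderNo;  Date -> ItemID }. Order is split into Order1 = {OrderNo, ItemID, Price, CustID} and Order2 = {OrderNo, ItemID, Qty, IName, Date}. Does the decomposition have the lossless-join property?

Yes

Common attributes: Order1 ∩ Order2 = {OrderNo, ItemID}.
Closure of {OrderNo, ItemID}: OrderNo, ItemID → CustID applies, adding CustID; OrderNo, CustID → Qty, Date applies, adding Qty, Date; ItemID → OrderNo, Price applies, adding Price. So (OrderNo, ItemID)⁺ = {OrderNo, ItemID, Qty, Price, CustID, Date}.
This closure contains every attribute of Order1, so Order1 ∩ Order2 → Order1. The join is lossless.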